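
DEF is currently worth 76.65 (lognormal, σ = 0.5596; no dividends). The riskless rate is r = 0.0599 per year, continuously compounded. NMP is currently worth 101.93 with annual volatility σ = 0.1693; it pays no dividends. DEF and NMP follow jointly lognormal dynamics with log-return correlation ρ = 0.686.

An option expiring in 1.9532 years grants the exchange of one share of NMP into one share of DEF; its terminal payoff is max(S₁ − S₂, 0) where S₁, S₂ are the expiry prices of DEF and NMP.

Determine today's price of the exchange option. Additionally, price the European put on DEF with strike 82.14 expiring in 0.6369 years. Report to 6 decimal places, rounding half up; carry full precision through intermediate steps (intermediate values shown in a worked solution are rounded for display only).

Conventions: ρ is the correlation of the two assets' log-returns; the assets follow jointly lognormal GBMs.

exchange price = 11.968369
price(DEF put K=82.14) = 14.997436

σ_eff = √(σ₁² + σ₂² − 2ρσ₁σ₂) = √(0.5596² + 0.1693² − 2·0.686·0.5596·0.1693) = 0.460251
d₁ = (ln(S₁/S₂) + (q₂ − q₁ + σ_eff²/2)T) / (σ_eff√T) = (ln(76.65/101.93) + (0.0 − 0.0 + 0.105915)·1.9532) / 0.643233 = -0.121515
d₂ = d₁ − σ_eff√T = -0.121515 − 0.643233 = -0.764748
N(d₁) = 0.451641,  N(d₂) = 0.222211
V = S₁·e^{−q₁T}·N(d₁) − S₂·e^{−q₂T}·N(d₂) = 34.618320 − 22.649951 = 11.968369
[vanilla: DEF put K=82.14]
σ√T = 0.5596·√0.6369 = 0.446594
d₁ = (ln(S/K) + (r+σ²/2)T) / (σ√T) = (ln(76.65/82.14) + (0.0599+0.5596²/2)·0.6369) / 0.446594 = (-0.069176 + 0.137874) / 0.446594 = 0.153827
d₂ = d₁ − σ√T = 0.153827 − 0.446594 = -0.292768
e^{−rT} = 0.962568
N(−d₁) = 0.438873,  N(−d₂) = 0.615150
price = K·e^{−rT}·N(−d₂) − S·N(−d₁) = 48.637069 − 33.639633 = 14.997436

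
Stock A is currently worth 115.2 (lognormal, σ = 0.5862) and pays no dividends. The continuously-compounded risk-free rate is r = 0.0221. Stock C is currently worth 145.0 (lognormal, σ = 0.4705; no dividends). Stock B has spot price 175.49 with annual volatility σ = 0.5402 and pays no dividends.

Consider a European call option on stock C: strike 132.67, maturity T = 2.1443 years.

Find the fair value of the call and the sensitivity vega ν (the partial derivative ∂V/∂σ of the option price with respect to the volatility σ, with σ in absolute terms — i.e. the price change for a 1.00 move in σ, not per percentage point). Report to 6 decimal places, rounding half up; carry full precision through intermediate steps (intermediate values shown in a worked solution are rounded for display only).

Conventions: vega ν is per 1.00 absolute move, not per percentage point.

price = 46.510682
ν = 73.125775

σ√T = 0.4705·√2.1443 = 0.688973
d₁ = (ln(S/K) + (r+σ²/2)T) / (σ√T) = (ln(145.0/132.67) + (0.0221+0.4705²/2)·2.1443) / 0.688973 = (0.088869 + 0.284731) / 0.688973 = 0.542256
d₂ = d₁ − σ√T = 0.542256 − 0.688973 = -0.146717
e^{−rT} = 0.953716
N(d₁) = 0.706179,  N(d₂) = 0.441678
Call price V = S·N(d₁) − K·e^{−rT}·N(d₂) = 102.395953 − 55.885271 = 46.510682
φ(d₁) = (1/√(2π))·e^{−d₁²/2} = 0.344397
ν = S·φ(d₁)·√T = 73.125775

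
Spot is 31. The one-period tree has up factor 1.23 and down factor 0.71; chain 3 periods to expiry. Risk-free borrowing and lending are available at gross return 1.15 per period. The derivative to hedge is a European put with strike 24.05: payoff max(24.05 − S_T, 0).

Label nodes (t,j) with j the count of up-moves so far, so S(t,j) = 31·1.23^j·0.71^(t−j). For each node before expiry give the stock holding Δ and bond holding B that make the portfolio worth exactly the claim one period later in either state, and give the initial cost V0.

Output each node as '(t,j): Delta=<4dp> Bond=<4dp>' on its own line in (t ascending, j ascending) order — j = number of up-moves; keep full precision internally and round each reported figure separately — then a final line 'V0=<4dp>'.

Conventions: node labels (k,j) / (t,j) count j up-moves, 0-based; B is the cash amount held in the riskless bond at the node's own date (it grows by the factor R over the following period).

(0,0): Delta=-0.0680 Bond=2.3295
(1,0): Delta=-0.4054 Bond=10.1055
(1,1): Delta=-0.0326 Bond=1.3287
(2,0): Delta=-1.0000 Bond=20.9130
(2,1): Delta=-0.3430 Bond=9.9319
(2,2): Delta=0.0000 Bond=0.0000
V0=0.2218

Arbitrage-free pricing uses the up-move probability p* = (R−d)/(u−d) = 0.8462, discounting each step at R = 1.15.
Payoffs at expiry: V(3,0)=12.9548, V(3,1)=4.8287, V(3,2)=0.0000, V(3,3)=0.0000
Node (2,0) S=15.6271: V=(p*·4.8287+(1−p*)·12.9548)/1.15=5.2859; Δ=(4.8287−12.9548)/(19.2213−11.0952)=-1.0000; B=V−Δ·S=20.9130
Node (2,1) S=27.0723: V=(p*·0.0000+(1−p*)·4.8287)/1.15=0.6460; Δ=(0.0000−4.8287)/(33.2989−19.2213)=-0.3430; B=V−Δ·S=9.9319
Node (2,2) S=46.8999: V=(p*·0.0000+(1−p*)·0.0000)/1.15=0.0000; Δ=(0.0000−0.0000)/(57.6869−33.2989)=0.0000; B=V−Δ·S=0.0000
Node (1,0) S=22.0100: V=(p*·0.6460+(1−p*)·5.2859)/1.15=1.1824; Δ=(0.6460−5.2859)/(27.0723−15.6271)=-0.4054; B=V−Δ·S=10.1055
Node (1,1) S=38.1300: V=(p*·0.0000+(1−p*)·0.6460)/1.15=0.0864; Δ=(0.0000−0.6460)/(46.8999−27.0723)=-0.0326; B=V−Δ·S=1.3287
Node (0,0) S=31.0000: V=(p*·0.0864+(1−p*)·1.1824)/1.15=0.2218; Δ=(0.0864−1.1824)/(38.1300−22.0100)=-0.0680; B=V−Δ·S=2.3295
Sanity check at the root: Δ(0,0)·S0 + B(0,0) reproduces V0 = 0.2218.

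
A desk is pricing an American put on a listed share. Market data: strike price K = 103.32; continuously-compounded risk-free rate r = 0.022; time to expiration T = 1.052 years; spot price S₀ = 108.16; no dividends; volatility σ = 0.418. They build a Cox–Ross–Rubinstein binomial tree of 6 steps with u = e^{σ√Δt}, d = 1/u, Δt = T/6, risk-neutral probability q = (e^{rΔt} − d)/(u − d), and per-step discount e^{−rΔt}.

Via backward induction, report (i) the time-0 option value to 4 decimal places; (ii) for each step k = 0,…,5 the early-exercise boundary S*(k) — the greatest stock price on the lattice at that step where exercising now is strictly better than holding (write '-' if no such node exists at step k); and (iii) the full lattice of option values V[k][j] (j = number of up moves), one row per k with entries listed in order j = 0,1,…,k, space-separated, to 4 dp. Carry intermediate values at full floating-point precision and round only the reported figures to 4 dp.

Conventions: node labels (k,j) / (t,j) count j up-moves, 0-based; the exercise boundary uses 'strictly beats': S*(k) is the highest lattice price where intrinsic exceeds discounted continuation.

price = 14.4241
boundary = - - - 63.9772 53.7046 63.9772
tree:
14.4241
20.9373 7.1197
29.3403 11.5329 2.1486
39.3428 18.1823 4.0493 0.0000
49.6154 27.5713 7.6314 0.0000 0.0000
58.2386 39.3428 14.3823 0.0000 0.0000 0.0000
65.4772 49.6154 27.1053 0.0000 0.0000 0.0000 0.0000

Δt=0.17533, u=1.19128, d=0.83943, q=0.46734, disc=e^(-rΔt)=0.99615
k=6 terminal: V=max(K-S,0) → 65.4772 49.6154 27.1053 0.0000 0.0000 0.0000 0.0000
k=5: j=0 S=45.0814 intr=58.2386 cont=57.8408 V=58.2386[EX]; j=1 S=63.9772 intr=39.3428 cont=38.9451 V=39.3428[EX]; j=2 S=90.7931 intr=12.5269 cont=14.3823 V=14.3823[hold]; j=3 S=128.8489 intr=0.0000 cont=0.0000 V=0.0000[hold]; j=4 S=182.8556 intr=0.0000 cont=0.0000 V=0.0000[hold]; j=5 S=259.4992 intr=0.0000 cont=0.0000 V=0.0000[hold]  S*(5)=63.9772
k=4: j=0 S=53.7046 intr=49.6154 cont=49.2177 V=49.6154[EX]; j=1 S=76.2147 intr=27.1053 cont=27.5713 V=27.5713[hold]; j=2 S=108.1600 intr=0.0000 cont=7.6314 V=7.6314[hold]; j=3 S=153.4951 intr=0.0000 cont=0.0000 V=0.0000[hold]; j=4 S=217.8322 intr=0.0000 cont=0.0000 V=0.0000[hold]  S*(4)=53.7046
k=3: j=0 S=63.9772 intr=39.3428 cont=39.1620 V=39.3428[EX]; j=1 S=90.7931 intr=12.5269 cont=18.1823 V=18.1823[hold]; j=2 S=128.8489 intr=0.0000 cont=4.0493 V=4.0493[hold]; j=3 S=182.8556 intr=0.0000 cont=0.0000 V=0.0000[hold]  S*(3)=63.9772
k=2: j=0 S=76.2147 intr=27.1053 cont=29.3403 V=29.3403[hold]; j=1 S=108.1600 intr=0.0000 cont=11.5329 V=11.5329[hold]; j=2 S=153.4951 intr=0.0000 cont=2.1486 V=2.1486[hold]  S*(2)=-
k=1: j=0 S=90.7931 intr=12.5269 cont=20.9373 V=20.9373[hold]; j=1 S=128.8489 intr=0.0000 cont=7.1197 V=7.1197[hold]  S*(1)=-
k=0: j=0 S=108.1600 intr=0.0000 cont=14.4241 V=14.4241[hold]  S*(0)=-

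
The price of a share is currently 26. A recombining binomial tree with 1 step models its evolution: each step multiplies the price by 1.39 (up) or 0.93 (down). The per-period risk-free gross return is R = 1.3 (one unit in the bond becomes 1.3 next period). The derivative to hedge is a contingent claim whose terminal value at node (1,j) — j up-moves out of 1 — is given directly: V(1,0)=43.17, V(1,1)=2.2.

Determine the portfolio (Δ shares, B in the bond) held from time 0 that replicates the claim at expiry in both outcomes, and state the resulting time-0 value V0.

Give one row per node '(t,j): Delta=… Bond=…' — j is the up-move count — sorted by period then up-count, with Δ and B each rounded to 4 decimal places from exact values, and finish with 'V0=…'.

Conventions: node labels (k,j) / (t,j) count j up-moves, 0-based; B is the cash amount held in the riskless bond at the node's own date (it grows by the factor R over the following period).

Arbitrage-free pricing uses the up-move probability p* = (R−d)/(u−d) = 0.8043, discounting each step at R = 1.3.
Payoffs at expiry: V(1,0)=43.1700, V(1,1)=2.2000
(0,0): S=26.0000. Δ = (V_up−V_dn)/(S_up−S_dn) = (2.2000−43.1700)/(36.1400−24.1800) = -3.4256. V = [p*·2.2000 + (1−p*)·43.1700]/1.3 = 7.8584. B = V − Δ·S = 96.9236.
Sanity check at the root: Δ(0,0)·S0 + B(0,0) reproduces V0 = 7.8584.

(0,0): Delta=-3.4256 Bond=96.9236
V0=7.8584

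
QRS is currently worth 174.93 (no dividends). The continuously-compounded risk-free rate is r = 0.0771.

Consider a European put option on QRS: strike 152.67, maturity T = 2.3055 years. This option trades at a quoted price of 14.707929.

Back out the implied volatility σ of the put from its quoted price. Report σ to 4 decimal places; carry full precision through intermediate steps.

At σ = 0.3683 the Black–Scholes value reproduces the quote:
σ√T = 0.3683·√2.3055 = 0.559222
d₁ = (ln(S/K) + (r+σ²/2)T) / (σ√T) = (ln(174.93/152.67) + (0.0771+0.3683²/2)·2.3055) / 0.559222 = (0.136107 + 0.334119) / 0.559222 = 0.840857
d₂ = d₁ − σ√T = 0.840857 − 0.559222 = 0.281635
e^{−rT} = 0.837148
N(−d₁) = 0.200214,  N(−d₂) = 0.389112
V = K·e^{−rT}·N(−d₂) − S·N(−d₁) = 49.731361 − 35.023431 = 14.707929 (the observed quote) — the price is monotone increasing in volatility, hence this σ is the only solution

sigma = 0.3683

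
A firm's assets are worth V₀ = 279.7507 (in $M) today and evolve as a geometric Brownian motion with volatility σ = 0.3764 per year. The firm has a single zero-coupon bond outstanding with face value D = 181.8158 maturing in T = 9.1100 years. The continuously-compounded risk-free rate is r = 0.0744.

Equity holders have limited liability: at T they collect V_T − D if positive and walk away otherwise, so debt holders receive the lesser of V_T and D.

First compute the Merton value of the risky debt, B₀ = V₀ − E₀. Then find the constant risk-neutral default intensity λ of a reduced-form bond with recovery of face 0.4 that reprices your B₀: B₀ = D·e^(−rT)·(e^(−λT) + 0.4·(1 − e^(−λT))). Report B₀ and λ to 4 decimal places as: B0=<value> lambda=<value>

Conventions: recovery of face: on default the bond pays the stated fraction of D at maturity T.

Apply the equity-as-call identities (strike 181.8158, horizon 9.1100 years):
d₁ = [ln(V₀/D) + (r + σ²/2)T] / (σ√T)
   = [ln(279.7507/181.8158) + (0.0744 + 0.5·0.3764²)·9.1100] / (0.3764·√9.1100)
   = [0.430905 + 1.323123] / 1.136080 = 1.543930
d₂ = d₁ − σ√T = 1.543930 − 1.136080 = 0.407850
N(d₁) = 0.938697,  N(d₂) = 0.658308,  e^(−rT) = 0.507741
E₀ = V₀·N(d₁) − D·e^(−rT)·N(d₂)
   = 279.7507·0.938697 − 181.8158·0.507741·0.658308 = 201.829311
B₀ = V₀ − E₀ = 279.7507 − 201.829311 = 77.921389
e^(−λT) = (B₀·e^(rT)/D − 0.4)/(1 − 0.4) = (77.9214·1.969508/181.8158 − 0.4)/0.6 = 0.74013128
λ = −ln(0.74013128)/9.1100 = 0.033033

B0=77.9214 lambda=0.0330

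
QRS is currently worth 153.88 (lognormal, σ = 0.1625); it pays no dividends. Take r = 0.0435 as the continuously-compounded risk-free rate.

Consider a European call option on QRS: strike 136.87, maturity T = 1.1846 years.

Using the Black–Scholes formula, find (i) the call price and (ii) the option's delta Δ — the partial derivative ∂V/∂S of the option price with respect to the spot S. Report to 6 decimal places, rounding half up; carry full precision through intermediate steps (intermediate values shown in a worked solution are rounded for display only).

σ√T = 0.1625·√1.1846 = 0.176864
d₁ = (ln(S/K) + (r+σ²/2)T) / (σ√T) = (ln(153.88/136.87) + (0.0435+0.1625²/2)·1.1846) / 0.176864 = (0.117142 + 0.067171) / 0.176864 = 1.042112
d₂ = d₁ − σ√T = 1.042112 − 0.176864 = 0.865248
e^{−rT} = 0.949775
N(d₁) = 0.851320,  N(d₂) = 0.806549
Call price V = S·N(d₁) − K·e^{−rT}·N(d₂) = 131.001145 − 104.847875 = 26.153270
Δ = N(d₁) = 0.851320

price = 26.153270
Δ = 0.851320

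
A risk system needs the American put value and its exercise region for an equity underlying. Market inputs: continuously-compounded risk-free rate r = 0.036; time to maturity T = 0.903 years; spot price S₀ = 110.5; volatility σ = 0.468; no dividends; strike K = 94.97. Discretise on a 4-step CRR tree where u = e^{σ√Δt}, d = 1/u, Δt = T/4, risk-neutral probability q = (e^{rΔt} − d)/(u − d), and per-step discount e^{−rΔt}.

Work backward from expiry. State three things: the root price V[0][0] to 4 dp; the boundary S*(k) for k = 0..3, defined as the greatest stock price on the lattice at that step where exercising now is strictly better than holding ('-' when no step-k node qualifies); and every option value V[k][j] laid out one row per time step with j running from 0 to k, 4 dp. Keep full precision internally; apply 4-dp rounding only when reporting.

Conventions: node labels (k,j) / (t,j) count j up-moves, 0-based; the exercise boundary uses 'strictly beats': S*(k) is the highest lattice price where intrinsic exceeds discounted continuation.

params: Δt=0.22575 u=1.24902 d=0.80063 q=0.46284 e^(-rΔt)=0.99191
t_4 payoffs: 49.5674 24.1393 0.0000 0.0000 0.0000
t_3: node(3,0) S=56.7089 payoff=38.2611 vs cont=37.4924 → 38.2611 [stop]  node(3,1) S=88.4692 payoff=6.5008 vs cont=12.8618 → 12.8618 [wait]  node(3,2) S=138.0170 payoff=0.0000 vs cont=0.0000 → 0.0000 [wait]  node(3,3) S=215.3146 payoff=0.0000 vs cont=0.0000 → 0.0000 [wait]  ⇒ S*(3)=56.7089
t_2: node(2,0) S=70.8307 payoff=24.1393 vs cont=26.2909 → 26.2909 [wait]  node(2,1) S=110.5000 payoff=0.0000 vs cont=6.8530 → 6.8530 [wait]  node(2,2) S=172.3864 payoff=0.0000 vs cont=0.0000 → 0.0000 [wait]  ⇒ S*(2)=-
t_1: node(1,0) S=88.4692 payoff=6.5008 vs cont=17.1543 → 17.1543 [wait]  node(1,1) S=138.0170 payoff=0.0000 vs cont=3.6514 → 3.6514 [wait]  ⇒ S*(1)=-
t_0: node(0,0) S=110.5000 payoff=0.0000 vs cont=10.8164 → 10.8164 [wait]  ⇒ S*(0)=-

price = 10.8164
boundary = - - - 56.7089
tree:
10.8164
17.1543 3.6514
26.2909 6.8530 0.0000
38.2611 12.8618 0.0000 0.0000
49.5674 24.1393 0.0000 0.0000 0.0000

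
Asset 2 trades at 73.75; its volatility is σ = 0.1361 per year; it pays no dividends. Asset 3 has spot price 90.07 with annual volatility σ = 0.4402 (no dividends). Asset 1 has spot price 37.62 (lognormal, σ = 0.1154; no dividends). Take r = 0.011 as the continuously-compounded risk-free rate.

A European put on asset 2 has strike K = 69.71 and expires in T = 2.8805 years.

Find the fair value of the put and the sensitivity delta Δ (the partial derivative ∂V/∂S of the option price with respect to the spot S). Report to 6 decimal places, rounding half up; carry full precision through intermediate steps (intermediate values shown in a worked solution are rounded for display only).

price = 3.851859
Δ = -0.309749

σ√T = 0.1361·√2.8805 = 0.230989
d₁ = (ln(S/K) + (r+σ²/2)T) / (σ√T) = (ln(73.75/69.71) + (0.011+0.1361²/2)·2.8805) / 0.230989 = (0.056337 + 0.058364) / 0.230989 = 0.496563
d₂ = d₁ − σ√T = 0.496563 − 0.230989 = 0.265573
e^{−rT} = 0.968811
N(−d₁) = 0.309749,  N(−d₂) = 0.395284
Put price V = K·e^{−rT}·N(−d₂) − S·N(−d₁) = 26.695823 − 22.843964 = 3.851859
Δ = −N(−d₁) = -0.309749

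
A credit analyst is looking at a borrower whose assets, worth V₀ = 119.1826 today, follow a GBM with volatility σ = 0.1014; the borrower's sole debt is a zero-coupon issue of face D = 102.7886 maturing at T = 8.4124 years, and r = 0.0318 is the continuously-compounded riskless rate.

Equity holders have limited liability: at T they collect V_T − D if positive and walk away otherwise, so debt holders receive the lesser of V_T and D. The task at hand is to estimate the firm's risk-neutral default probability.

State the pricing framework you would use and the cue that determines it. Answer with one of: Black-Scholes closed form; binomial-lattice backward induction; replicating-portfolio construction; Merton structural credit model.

framework: Merton structural credit model

Key observation: the asked-for credit quantity lives on the firm's capital structure — asset value, asset volatility, debt face 102.7886 — which is the structural model's domain.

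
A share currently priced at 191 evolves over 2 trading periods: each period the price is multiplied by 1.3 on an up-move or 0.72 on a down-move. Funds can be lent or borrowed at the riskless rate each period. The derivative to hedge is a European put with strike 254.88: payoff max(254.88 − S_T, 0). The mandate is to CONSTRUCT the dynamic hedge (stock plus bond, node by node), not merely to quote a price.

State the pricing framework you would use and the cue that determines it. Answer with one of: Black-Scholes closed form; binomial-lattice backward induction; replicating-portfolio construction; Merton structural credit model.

framework: replicating-portfolio construction

Key observation: the deliverable is the dynamic trading strategy on the 2-step tree (spot 191, moves 1.3 and 0.72), so the valuation must go through the node-by-node replicating-portfolio solve.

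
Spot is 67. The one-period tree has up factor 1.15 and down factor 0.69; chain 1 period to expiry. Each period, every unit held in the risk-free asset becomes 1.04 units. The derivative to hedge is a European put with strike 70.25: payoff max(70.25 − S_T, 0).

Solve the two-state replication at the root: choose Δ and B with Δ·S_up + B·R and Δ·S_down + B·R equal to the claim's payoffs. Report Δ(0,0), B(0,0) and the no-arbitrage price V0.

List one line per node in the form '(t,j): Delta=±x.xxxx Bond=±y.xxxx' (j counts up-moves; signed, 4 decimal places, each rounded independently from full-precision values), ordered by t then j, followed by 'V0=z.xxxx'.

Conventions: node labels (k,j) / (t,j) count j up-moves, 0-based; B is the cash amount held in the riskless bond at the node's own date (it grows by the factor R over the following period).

(0,0): Delta=-0.7794 Bond=57.7404
V0=5.5230

Risk-neutral probability p* = (R−d)/(u−d) = (1.04−0.69)/(1.15−0.69) = 0.7609.
Expiry values: V(1,0)=24.0200, V(1,1)=0.0000
Node (0,0) S=67.0000: V=(p*·0.0000+(1−p*)·24.0200)/1.04=5.5230; Δ=(0.0000−24.0200)/(77.0500−46.2300)=-0.7794; B=V−Δ·S=57.7404
As a check, the time-0 holding Δ(0,0)·S0 + B(0,0) comes to 5.5230 — exactly V0.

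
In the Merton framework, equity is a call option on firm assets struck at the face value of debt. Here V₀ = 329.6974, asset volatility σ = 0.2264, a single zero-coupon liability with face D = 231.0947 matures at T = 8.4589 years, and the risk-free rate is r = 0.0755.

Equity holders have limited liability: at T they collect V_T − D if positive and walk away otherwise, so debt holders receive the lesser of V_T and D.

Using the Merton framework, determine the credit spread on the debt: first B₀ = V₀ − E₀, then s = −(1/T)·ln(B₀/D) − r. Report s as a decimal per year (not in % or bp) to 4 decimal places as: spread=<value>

Equity is a call on the firm's assets struck at D = 231.0947:
d₁ = [ln(V₀/D) + (r + σ²/2)T] / (σ√T)
   = [ln(329.6974/231.0947) + (0.0755 + 0.5·0.2264²)·8.4589] / (0.2264·√8.4589)
   = [0.355348 + 0.855436] / 0.658466 = 1.838794
d₂ = d₁ − σ√T = 1.838794 − 0.658466 = 1.180328
N(d₁) = 0.967027,  N(d₂) = 0.881065,  e^(−rT) = 0.528006
E₀ = V₀·N(d₁) − D·e^(−rT)·N(d₂)
   = 329.6974·0.967027 − 231.0947·0.528006·0.881065 = 211.319273
B₀ = V₀ − E₀ = 329.6974 − 211.319273 = 118.378127
spread = −(1/T)·ln(B₀/D) − r = −(1/8.4589)·ln(118.378127/231.0947) − 0.0755 = 0.00358163

spread=0.0036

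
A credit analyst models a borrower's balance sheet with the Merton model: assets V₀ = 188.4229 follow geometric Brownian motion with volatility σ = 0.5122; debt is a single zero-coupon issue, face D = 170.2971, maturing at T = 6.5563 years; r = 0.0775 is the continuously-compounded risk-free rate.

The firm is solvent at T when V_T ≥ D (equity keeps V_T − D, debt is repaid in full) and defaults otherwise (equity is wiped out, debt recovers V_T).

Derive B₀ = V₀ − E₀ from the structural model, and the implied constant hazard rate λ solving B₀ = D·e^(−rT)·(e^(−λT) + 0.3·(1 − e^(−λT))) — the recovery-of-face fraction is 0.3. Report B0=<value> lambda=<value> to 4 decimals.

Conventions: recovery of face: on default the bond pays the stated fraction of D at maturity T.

With assets at 188.4229 and a single debt payment of 170.2971 at 6.5563 years:
d₁ = [ln(V₀/D) + (r + σ²/2)T] / (σ√T)
   = [ln(188.4229/170.2971) + (0.0775 + 0.5·0.5122²)·6.5563] / (0.5122·√6.5563)
   = [0.101144 + 1.368132] / 1.311502 = 1.120301
d₂ = d₁ − σ√T = 1.120301 − 1.311502 = -0.191202
N(d₁) = 0.868707,  N(d₂) = 0.424184,  e^(−rT) = 0.601630
E₀ = V₀·N(d₁) − D·e^(−rT)·N(d₂)
   = 188.4229·0.868707 − 170.2971·0.601630·0.424184 = 120.224231
B₀ = V₀ − E₀ = 188.4229 − 120.224231 = 68.198669
e^(−λT) = (B₀·e^(rT)/D − 0.3)/(1 − 0.3) = (68.1987·1.662152/170.2971 − 0.3)/0.7 = 0.52234332
λ = −ln(0.52234332)/6.5563 = 0.099054

B0=68.1987 lambda=0.0991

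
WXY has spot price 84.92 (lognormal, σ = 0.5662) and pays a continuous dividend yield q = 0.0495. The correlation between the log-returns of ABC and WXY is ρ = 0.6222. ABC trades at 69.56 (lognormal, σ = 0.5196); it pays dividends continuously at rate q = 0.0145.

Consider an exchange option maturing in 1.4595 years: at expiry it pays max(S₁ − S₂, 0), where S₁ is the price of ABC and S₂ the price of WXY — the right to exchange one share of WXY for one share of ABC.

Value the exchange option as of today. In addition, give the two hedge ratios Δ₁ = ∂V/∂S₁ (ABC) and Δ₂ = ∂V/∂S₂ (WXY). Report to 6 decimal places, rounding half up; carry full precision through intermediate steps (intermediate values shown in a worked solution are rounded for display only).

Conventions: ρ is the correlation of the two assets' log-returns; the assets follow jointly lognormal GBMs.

exchange price = 11.657639
Δ1 = 0.500015
Δ2 = -0.272297

σ_eff = √(σ₁² + σ₂² − 2ρσ₁σ₂) = √(0.5196² + 0.5662² − 2·0.6222·0.5196·0.5662) = 0.473780
d₁ = (ln(S₁/S₂) + (q₂ − q₁ + σ_eff²/2)T) / (σ_eff√T) = (ln(69.56/84.92) + (0.0495 − 0.0145 + 0.112234)·1.4595) / 0.572372 = 0.026849
d₂ = d₁ − σ_eff√T = 0.026849 − 0.572372 = -0.545523
N(d₁) = 0.510710,  N(d₂) = 0.292697
V = S₁·e^{−q₁T}·N(d₁) − S₂·e^{−q₂T}·N(d₂) = 34.781069 − 23.123430 = 11.657639
Key observation: r never enters — measured in units of WXY, the claim is a call on S₁/S₂ struck at 1, so only the dividend yields and σ_eff matter.
Δ₁ = e^{−q₁T}·N(d₁) = 0.500015;  Δ₂ = −e^{−q₂T}·N(d₂) = -0.272297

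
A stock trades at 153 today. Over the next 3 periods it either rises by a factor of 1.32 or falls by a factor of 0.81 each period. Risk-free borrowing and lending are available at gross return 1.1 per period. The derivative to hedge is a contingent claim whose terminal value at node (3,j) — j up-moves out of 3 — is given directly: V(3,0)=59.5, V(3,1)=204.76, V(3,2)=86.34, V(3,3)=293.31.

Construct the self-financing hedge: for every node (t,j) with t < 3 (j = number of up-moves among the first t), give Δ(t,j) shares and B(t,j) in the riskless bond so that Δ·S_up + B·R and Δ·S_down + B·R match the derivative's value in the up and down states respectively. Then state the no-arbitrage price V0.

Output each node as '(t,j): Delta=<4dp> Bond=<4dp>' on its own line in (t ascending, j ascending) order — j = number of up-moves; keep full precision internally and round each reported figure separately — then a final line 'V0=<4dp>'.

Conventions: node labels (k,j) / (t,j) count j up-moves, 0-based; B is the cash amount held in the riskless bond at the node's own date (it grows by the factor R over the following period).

(0,0): Delta=0.3798 Bond=61.9767
(1,0): Delta=-0.0673 Bond=123.5743
(1,1): Delta=0.5879 Bond=26.1468
(2,0): Delta=2.8374 Bond=-155.6428
(2,1): Delta=-1.4194 Bond=357.1262
(2,2): Delta=1.5223 Bond=-220.3428
V0=120.0821

Since d<R<u, set p* = (R−d)/(u−d) = 0.5686; price each node as the discounted p*-expectation of its children.
At maturity the claim pays: V(3,0)=59.5000, V(3,1)=204.7600, V(3,2)=86.3400, V(3,3)=293.3100
  t=2,j=0: stock 100.3833 → up 132.5060 (V=204.7600), down 81.3105 (V=59.5000). Price 129.1807; hedge Δ=2.8374, bond B=-155.6428.
  t=2,j=1: stock 163.5876 → up 215.9356 (V=86.3400), down 132.5060 (V=204.7600). Price 124.9301; hedge Δ=-1.4194, bond B=357.1262.
  t=2,j=2: stock 266.5872 → up 351.8951 (V=293.3100), down 215.9356 (V=86.3400). Price 185.4807; hedge Δ=1.5223, bond B=-220.3428.
  t=1,j=0: stock 123.9300 → up 163.5876 (V=124.9301), down 100.3833 (V=129.1807). Price 115.2398; hedge Δ=-0.0673, bond B=123.5743.
  t=1,j=1: stock 201.9600 → up 266.5872 (V=185.4807), down 163.5876 (V=124.9301). Price 144.8735; hedge Δ=0.5879, bond B=26.1468.
  t=0,j=0: stock 153.0000 → up 201.9600 (V=144.8735), down 123.9300 (V=115.2398). Price 120.0821; hedge Δ=0.3798, bond B=61.9767.
Check: Δ(0,0)·S0 + B(0,0) = 120.0821 = V0.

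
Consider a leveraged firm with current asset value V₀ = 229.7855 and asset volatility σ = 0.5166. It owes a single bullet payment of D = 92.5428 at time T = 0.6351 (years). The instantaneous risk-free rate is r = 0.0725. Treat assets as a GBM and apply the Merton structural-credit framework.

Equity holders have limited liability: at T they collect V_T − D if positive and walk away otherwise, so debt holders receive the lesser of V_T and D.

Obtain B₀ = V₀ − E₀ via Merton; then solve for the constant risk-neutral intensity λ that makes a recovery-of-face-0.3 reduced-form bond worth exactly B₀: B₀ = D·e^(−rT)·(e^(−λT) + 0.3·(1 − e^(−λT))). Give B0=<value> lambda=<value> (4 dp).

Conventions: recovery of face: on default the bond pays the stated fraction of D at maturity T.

B0=88.1798 lambda=0.0051

Work the structural quantities from V₀ = 229.7855 against face 92.5428:
d₁ = [ln(V₀/D) + (r + σ²/2)T] / (σ√T)
   = [ln(229.7855/92.5428) + (0.0725 + 0.5·0.5166²)·0.6351] / (0.5166·√0.6351)
   = [0.909475 + 0.130791] / 0.411695 = 2.526789
d₂ = d₁ − σ√T = 2.526789 − 0.411695 = 2.115094
N(d₁) = 0.994244,  N(d₂) = 0.982789,  e^(−rT) = 0.954999
E₀ = V₀·N(d₁) − D·e^(−rT)·N(d₂)
   = 229.7855·0.994244 − 92.5428·0.954999·0.982789 = 141.605736
B₀ = V₀ − E₀ = 229.7855 − 141.605736 = 88.179764
e^(−λT) = (B₀·e^(rT)/D − 0.3)/(1 − 0.3) = (88.1798·1.047121/92.5428 − 0.3)/0.7 = 0.99679135
λ = −ln(0.99679135)/0.6351 = 0.005060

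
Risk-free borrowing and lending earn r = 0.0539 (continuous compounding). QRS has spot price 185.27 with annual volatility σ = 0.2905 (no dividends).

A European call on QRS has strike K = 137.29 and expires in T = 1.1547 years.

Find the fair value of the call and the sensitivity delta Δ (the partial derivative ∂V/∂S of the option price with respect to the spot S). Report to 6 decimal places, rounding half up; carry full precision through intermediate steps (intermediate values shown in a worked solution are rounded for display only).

price = 59.180610
Δ = 0.905845

σ√T = 0.2905·√1.1547 = 0.312162
d₁ = (ln(S/K) + (r+σ²/2)T) / (σ√T) = (ln(185.27/137.29) + (0.0539+0.2905²/2)·1.1547) / 0.312162 = (0.299719 + 0.110961) / 0.312162 = 1.315596
d₂ = d₁ − σ√T = 1.315596 − 0.312162 = 1.003434
e^{−rT} = 0.939659
N(d₁) = 0.905845,  N(d₂) = 0.842174
Call price V = S·N(d₁) − K·e^{−rT}·N(d₂) = 167.825939 − 108.645329 = 59.180610
Δ = N(d₁) = 0.905845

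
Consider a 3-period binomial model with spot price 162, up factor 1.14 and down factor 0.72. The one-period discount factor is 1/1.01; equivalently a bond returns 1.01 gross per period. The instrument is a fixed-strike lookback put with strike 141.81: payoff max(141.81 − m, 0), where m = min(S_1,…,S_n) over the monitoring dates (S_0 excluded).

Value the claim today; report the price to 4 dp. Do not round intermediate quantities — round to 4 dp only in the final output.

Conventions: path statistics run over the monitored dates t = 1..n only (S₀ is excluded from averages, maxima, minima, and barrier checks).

Set p* = 0.6905 (from d < R < u); the path-dependent value is the discounted p*-expectation over all price paths.
Enumerate all 2^3 = 8 price paths (U = up ×1.14, D = down ×0.72); each path with k up-moves has probability p*^k·(1−p*)^(3−k).
DDD: m=60.4662, payoff=81.3438, prob=0.029654
UDD: m=95.7381, payoff=46.0719, prob=0.066151
DUD: m=95.7381, payoff=46.0719, prob=0.066151
UUD: m=151.5853, payoff=0.0000, prob=0.147568
DDU: m=83.9808, payoff=57.8292, prob=0.066151
UDU: m=132.9696, payoff=8.8404, prob=0.147568
DUU: m=116.6400, payoff=25.1700, prob=0.147568
UUU: m=184.6800, payoff=0.0000, prob=0.329190
Price = Σ prob·payoff / R^3 = 17.351874 / 1.030301 = 16.8416

price = 16.8416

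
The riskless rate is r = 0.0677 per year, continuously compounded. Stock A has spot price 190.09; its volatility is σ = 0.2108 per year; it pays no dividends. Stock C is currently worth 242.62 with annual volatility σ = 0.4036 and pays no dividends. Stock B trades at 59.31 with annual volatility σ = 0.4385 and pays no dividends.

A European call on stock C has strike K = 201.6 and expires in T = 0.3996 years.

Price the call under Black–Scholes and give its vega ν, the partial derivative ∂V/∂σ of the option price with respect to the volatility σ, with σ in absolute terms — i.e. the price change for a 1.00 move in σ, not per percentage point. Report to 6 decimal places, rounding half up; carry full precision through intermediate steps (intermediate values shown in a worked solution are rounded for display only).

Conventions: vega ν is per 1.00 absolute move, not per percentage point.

price = 52.692724
ν = 38.611486

σ√T = 0.4036·√0.3996 = 0.255131
d₁ = (ln(S/K) + (r+σ²/2)T) / (σ√T) = (ln(242.62/201.6) + (0.0677+0.4036²/2)·0.3996) / 0.255131 = (0.185211 + 0.059599) / 0.255131 = 0.959544
d₂ = d₁ − σ√T = 0.959544 − 0.255131 = 0.704413
e^{−rT} = 0.973310
N(d₁) = 0.831358,  N(d₂) = 0.759412
Call price V = S·N(d₁) − K·e^{−rT}·N(d₂) = 201.703994 − 149.011270 = 52.692724
φ(d₁) = (1/√(2π))·e^{−d₁²/2} = 0.251754
ν = S·φ(d₁)·√T = 38.611486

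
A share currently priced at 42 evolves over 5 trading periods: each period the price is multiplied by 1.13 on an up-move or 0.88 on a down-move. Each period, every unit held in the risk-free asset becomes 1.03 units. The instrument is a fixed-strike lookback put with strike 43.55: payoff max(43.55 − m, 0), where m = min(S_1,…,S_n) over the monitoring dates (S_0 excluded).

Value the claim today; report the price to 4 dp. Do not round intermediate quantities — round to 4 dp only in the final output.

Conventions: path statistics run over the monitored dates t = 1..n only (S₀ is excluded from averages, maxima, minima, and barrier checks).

No-arbitrage gives p* = (R−d)/(u−d) = 0.6000: enumerate every path, weight its payoff by its p*-probability, and discount by R^5.
Enumerate all 2^5 = 32 price paths (U = up ×1.13, D = down ×0.88); each path with k up-moves has probability p*^k·(1−p*)^(5−k).
DDDDD: m=22.1647, payoff=21.3853, prob=0.010240
UDDDD: m=28.4615, payoff=15.0885, prob=0.015360
DUDDD: m=28.4615, payoff=15.0885, prob=0.015360
UUDDD: m=36.5472, payoff=7.0028, prob=0.023040
DDUDD: m=28.4615, payoff=15.0885, prob=0.015360
UDUDD: m=36.5472, payoff=7.0028, prob=0.023040
DUUDD: m=36.5472, payoff=7.0028, prob=0.023040
UUUDD: m=46.9299, payoff=0.0000, prob=0.034560
DDDUD: m=28.4615, payoff=15.0885, prob=0.015360
UDDUD: m=36.5472, payoff=7.0028, prob=0.023040
DUDUD: m=36.5472, payoff=7.0028, prob=0.023040
UUDUD: m=46.9299, payoff=0.0000, prob=0.034560
DDUUD: m=32.5248, payoff=11.0252, prob=0.023040
UDUUD: m=41.7648, payoff=1.7852, prob=0.034560
DUUUD: m=36.9600, payoff=6.5900, prob=0.034560
UUUUD: m=47.4600, payoff=0.0000, prob=0.051840
DDDDU: m=25.1872, payoff=18.3628, prob=0.015360
UDDDU: m=32.3427, payoff=11.2073, prob=0.023040
DUDDU: m=32.3427, payoff=11.2073, prob=0.023040
UUDDU: m=41.5309, payoff=2.0191, prob=0.034560
DDUDU: m=32.3427, payoff=11.2073, prob=0.023040
UDUDU: m=41.5309, payoff=2.0191, prob=0.034560
DUUDU: m=36.9600, payoff=6.5900, prob=0.034560
UUUDU: m=47.4600, payoff=0.0000, prob=0.051840
DDDUU: m=28.6218, payoff=14.9282, prob=0.023040
UDDUU: m=36.7530, payoff=6.7970, prob=0.034560
DUDUU: m=36.7530, payoff=6.7970, prob=0.034560
UUDUU: m=47.1942, payoff=0.0000, prob=0.051840
DDUUU: m=32.5248, payoff=11.0252, prob=0.034560
UDUUU: m=41.7648, payoff=1.7852, prob=0.051840
DUUUU: m=36.9600, payoff=6.5900, prob=0.051840
UUUUU: m=47.4600, payoff=0.0000, prob=0.077760
Price = Σ prob·payoff / R^5 = 5.549176 / 1.159274 = 4.7868

price = 4.7868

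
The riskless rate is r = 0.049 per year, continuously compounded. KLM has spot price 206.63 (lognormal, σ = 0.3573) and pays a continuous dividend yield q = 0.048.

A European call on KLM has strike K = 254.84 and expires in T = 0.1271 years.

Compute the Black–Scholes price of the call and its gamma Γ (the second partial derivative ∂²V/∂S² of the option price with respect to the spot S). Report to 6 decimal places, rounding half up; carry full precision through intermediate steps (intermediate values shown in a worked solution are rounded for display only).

price = 0.605413
Γ = 0.004313

σ√T = 0.3573·√0.1271 = 0.127381
d₁ = (ln(S/K) + (r−q+σ²/2)T) / (σ√T) = (ln(206.63/254.84) + (0.049−0.048+0.3573²/2)·0.1271) / 0.127381 = (-0.209706 + 0.008240) / 0.127381 = -1.581598
d₂ = d₁ − σ√T = -1.581598 − 0.127381 = -1.708979
e^{−rT} = 0.993791
e^{−qT} = 0.993918
N(d₁) = 0.056871,  N(d₂) = 0.043727
Call price V = S·e^{−qT}·N(d₁) − K·e^{−rT}·N(d₂) = 11.679720 − 11.074307 = 0.605413
φ(d₁) = (1/√(2π))·e^{−d₁²/2} = 0.114216
Γ = e^{−qT}·φ(d₁) / (S·σ·√T) = 0.004313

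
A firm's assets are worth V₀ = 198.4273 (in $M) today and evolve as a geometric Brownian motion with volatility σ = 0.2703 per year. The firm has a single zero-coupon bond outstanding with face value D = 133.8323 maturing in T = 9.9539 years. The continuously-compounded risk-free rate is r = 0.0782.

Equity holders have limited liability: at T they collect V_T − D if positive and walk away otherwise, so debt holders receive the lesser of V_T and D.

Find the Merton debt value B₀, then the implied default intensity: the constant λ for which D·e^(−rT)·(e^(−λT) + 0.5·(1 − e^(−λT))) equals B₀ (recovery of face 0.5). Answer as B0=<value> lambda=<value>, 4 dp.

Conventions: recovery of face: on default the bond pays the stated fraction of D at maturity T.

B0=58.0229 lambda=0.0119

Work the structural quantities from V₀ = 198.4273 against face 133.8323:
d₁ = [ln(V₀/D) + (r + σ²/2)T] / (σ√T)
   = [ln(198.4273/133.8323) + (0.0782 + 0.5·0.2703²)·9.9539] / (0.2703·√9.9539)
   = [0.393835 + 1.142021] / 0.852791 = 1.800976
d₂ = d₁ − σ√T = 1.800976 − 0.852791 = 0.948185
N(d₁) = 0.964147,  N(d₂) = 0.828482,  e^(−rT) = 0.459142
E₀ = V₀·N(d₁) − D·e^(−rT)·N(d₂)
   = 198.4273·0.964147 − 133.8323·0.459142·0.828482 = 140.404375
B₀ = V₀ − E₀ = 198.4273 − 140.404375 = 58.022925
e^(−λT) = (B₀·e^(rT)/D − 0.5)/(1 − 0.5) = (58.0229·2.177974/133.8323 − 0.5)/0.5 = 0.88851800
λ = −ln(0.88851800)/9.9539 = 0.011875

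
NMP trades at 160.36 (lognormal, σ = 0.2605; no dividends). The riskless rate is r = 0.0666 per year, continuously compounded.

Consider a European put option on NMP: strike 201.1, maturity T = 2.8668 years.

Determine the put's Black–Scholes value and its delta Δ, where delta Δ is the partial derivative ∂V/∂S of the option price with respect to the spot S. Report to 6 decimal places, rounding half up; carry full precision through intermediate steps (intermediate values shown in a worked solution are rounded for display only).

σ√T = 0.2605·√2.8668 = 0.441069
d₁ = (ln(S/K) + (r+σ²/2)T) / (σ√T) = (ln(160.36/201.1) + (0.0666+0.2605²/2)·2.8668) / 0.441069 = (-0.226381 + 0.288200) / 0.441069 = 0.140157
d₂ = d₁ − σ√T = 0.140157 − 0.441069 = -0.300912
e^{−rT} = 0.826191
N(−d₁) = 0.444268,  N(−d₂) = 0.618259
Put price V = K·e^{−rT}·N(−d₂) − S·N(−d₁) = 102.721973 − 71.242832 = 31.479141
Δ = −N(−d₁) = -0.444268

price = 31.479141
Δ = -0.444268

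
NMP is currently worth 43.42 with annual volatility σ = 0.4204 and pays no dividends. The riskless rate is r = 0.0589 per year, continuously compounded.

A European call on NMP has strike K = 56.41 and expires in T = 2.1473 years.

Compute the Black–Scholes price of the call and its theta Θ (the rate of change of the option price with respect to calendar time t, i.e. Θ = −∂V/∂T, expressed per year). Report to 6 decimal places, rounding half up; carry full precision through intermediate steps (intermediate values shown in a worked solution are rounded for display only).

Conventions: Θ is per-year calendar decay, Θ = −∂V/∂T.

price = 8.382756
Θ = -3.350187

σ√T = 0.4204·√2.1473 = 0.616040
d₁ = (ln(S/K) + (r+σ²/2)T) / (σ√T) = (ln(43.42/56.41) + (0.0589+0.4204²/2)·2.1473) / 0.616040 = (-0.261726 + 0.316229) / 0.616040 = 0.088472
d₂ = d₁ − σ√T = 0.088472 − 0.616040 = -0.527568
e^{−rT} = 0.881195
N(d₁) = 0.535249,  N(d₂) = 0.298900
Call price V = S·N(d₁) − K·e^{−rT}·N(d₂) = 23.240526 − 14.857770 = 8.382756
φ(d₁) = (1/√(2π))·e^{−d₁²/2} = 0.397384
Θ = −S·φ(d₁)·σ/(2√T) − r·K·e^{−rT}·N(d₂) = −2.475065 − 0.875123 = -3.350187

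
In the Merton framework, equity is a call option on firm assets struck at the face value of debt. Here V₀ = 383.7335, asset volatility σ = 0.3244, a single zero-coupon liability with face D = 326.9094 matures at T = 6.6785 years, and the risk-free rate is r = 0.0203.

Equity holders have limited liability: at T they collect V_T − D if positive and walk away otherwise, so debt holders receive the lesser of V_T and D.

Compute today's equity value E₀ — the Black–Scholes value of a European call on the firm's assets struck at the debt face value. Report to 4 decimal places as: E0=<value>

E0=164.1086

Apply the equity-as-call identities (strike 326.9094, horizon 6.6785 years):
d₁ = [ln(V₀/D) + (r + σ²/2)T] / (σ√T)
   = [ln(383.7335/326.9094) + (0.0203 + 0.5·0.3244²)·6.6785] / (0.3244·√6.6785)
   = [0.160265 + 0.486981] / 0.838340 = 0.772056
d₂ = d₁ − σ√T = 0.772056 − 0.838340 = -0.066284
N(d₁) = 0.779959,  N(d₂) = 0.473576,  e^(−rT) = 0.873215
E₀ = V₀·N(d₁) − D·e^(−rT)·N(d₂)
   = 383.7335·0.779959 − 326.9094·0.873215·0.473576 = 164.108572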